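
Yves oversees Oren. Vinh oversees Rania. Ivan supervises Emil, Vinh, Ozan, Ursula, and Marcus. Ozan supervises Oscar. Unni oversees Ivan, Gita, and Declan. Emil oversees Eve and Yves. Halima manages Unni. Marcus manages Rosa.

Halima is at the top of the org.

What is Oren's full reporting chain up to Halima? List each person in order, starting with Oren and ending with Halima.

Oren reports to Yves. Yves reports to Emil. Emil reports to Ivan. Ivan reports to Unni. Unni reports to Halima. Halima is at the top.

Oren -> Yves -> Emil -> Ivan -> Unni -> Halima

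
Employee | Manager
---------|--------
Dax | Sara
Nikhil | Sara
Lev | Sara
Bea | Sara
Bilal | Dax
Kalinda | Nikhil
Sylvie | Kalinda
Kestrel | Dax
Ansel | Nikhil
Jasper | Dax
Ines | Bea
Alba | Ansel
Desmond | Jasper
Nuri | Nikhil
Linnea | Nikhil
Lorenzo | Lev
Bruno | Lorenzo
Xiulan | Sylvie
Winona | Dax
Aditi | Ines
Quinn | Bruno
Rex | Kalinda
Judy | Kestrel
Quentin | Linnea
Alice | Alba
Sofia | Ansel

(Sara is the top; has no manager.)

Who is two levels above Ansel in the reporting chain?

Ansel reports to Nikhil, and Nikhil reports to Sara. So Ansel's skip-level manager is Sara.

Sara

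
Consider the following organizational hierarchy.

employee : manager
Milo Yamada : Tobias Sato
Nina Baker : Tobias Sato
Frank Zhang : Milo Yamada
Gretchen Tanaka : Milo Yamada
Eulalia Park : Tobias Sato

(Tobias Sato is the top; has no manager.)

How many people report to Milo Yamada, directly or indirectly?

2

Milo Yamada directly manages Frank Zhang, Gretchen Tanaka. Frank Zhang has no reports. Gretchen Tanaka has no reports. So Milo Yamada's organization is 2 direct reports plus everyone under them: 1 + 1 = 2.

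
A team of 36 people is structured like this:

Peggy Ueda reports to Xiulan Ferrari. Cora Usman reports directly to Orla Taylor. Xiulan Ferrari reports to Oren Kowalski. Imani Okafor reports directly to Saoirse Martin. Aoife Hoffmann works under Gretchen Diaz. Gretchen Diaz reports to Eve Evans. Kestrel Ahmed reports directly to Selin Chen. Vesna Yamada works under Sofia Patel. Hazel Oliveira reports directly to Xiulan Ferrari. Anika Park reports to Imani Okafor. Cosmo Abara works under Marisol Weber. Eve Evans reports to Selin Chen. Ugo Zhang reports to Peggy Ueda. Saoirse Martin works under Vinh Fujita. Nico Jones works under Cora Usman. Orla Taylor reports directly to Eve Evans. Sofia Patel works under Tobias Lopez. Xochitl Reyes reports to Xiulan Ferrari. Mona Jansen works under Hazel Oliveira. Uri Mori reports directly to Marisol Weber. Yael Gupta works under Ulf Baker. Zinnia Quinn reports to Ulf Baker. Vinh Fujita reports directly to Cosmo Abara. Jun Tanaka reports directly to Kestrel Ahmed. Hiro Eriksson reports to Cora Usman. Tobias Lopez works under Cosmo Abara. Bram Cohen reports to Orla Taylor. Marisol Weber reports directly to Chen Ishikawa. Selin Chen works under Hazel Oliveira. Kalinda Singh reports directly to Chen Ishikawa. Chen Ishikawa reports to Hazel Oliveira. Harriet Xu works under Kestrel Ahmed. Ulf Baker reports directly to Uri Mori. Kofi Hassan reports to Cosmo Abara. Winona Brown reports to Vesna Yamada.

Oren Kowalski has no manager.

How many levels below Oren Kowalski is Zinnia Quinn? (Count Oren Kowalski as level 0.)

7

Chain from Zinnia Quinn up to Oren Kowalski: Zinnia Quinn → Ulf Baker → Uri Mori → Marisol Weber → Chen Ishikawa → Hazel Oliveira → Xiulan Ferrari → Oren Kowalski. That is 7 steps up, so Zinnia Quinn is 7 levels below Oren Kowalski.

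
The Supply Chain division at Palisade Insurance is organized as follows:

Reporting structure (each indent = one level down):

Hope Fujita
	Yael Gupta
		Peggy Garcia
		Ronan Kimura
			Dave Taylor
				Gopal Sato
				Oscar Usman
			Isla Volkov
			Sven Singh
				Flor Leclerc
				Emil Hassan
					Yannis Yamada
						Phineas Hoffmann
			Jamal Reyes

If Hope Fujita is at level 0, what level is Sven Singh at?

3

Chain from Sven Singh up to Hope Fujita: Sven Singh → Ronan Kimura → Yael Gupta → Hope Fujita. That is 3 steps up, so Sven Singh is 3 levels below Hope Fujita.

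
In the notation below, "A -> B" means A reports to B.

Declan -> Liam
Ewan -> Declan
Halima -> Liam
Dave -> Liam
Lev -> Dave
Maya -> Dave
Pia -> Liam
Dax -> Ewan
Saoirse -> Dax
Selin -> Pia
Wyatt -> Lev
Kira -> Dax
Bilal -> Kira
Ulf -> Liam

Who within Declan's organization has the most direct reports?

Dax

Direct-report counts within Declan's organization: Declan has 1; Ewan has 1; Dax has 2; Kira has 1. The largest is 2, held by Dax.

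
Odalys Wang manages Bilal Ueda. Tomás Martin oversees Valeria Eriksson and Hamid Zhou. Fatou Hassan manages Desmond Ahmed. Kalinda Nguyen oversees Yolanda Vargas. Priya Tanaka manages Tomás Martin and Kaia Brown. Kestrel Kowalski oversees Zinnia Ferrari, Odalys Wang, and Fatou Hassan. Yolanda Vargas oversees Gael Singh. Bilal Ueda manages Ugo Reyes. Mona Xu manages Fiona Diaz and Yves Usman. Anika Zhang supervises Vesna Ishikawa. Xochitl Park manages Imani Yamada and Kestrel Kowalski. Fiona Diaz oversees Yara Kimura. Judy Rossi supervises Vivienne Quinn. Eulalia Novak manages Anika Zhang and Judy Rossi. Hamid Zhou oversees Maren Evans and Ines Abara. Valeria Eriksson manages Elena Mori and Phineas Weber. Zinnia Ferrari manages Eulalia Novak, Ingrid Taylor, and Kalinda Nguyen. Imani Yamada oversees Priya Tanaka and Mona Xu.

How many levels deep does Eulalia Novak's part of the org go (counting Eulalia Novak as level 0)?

The longest chain under Eulalia Novak runs Eulalia Novak → Judy Rossi → Vivienne Quinn, which is 2 levels below Eulalia Novak.

2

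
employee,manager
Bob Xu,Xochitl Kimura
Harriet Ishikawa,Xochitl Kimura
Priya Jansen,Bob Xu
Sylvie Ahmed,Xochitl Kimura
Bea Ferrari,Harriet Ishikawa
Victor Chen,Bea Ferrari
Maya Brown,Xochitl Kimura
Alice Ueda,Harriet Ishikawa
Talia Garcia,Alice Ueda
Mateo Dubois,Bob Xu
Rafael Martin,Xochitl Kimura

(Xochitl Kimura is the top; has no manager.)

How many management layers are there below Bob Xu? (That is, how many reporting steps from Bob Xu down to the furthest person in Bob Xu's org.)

1

The longest chain under Bob Xu runs Bob Xu → Mateo Dubois, which is 1 level below Bob Xu.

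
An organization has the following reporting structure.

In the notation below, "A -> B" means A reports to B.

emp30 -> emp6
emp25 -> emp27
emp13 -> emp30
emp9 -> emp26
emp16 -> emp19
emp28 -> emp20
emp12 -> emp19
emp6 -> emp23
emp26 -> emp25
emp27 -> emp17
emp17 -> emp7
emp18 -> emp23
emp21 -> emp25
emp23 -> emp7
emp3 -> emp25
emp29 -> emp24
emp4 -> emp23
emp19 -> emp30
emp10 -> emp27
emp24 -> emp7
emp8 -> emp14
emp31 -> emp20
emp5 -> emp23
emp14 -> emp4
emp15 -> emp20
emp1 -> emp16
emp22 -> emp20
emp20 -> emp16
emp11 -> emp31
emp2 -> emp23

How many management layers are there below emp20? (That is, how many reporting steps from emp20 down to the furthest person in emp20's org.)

The longest chain under emp20 runs emp20 → emp31 → emp11, which is 2 levels below emp20.

2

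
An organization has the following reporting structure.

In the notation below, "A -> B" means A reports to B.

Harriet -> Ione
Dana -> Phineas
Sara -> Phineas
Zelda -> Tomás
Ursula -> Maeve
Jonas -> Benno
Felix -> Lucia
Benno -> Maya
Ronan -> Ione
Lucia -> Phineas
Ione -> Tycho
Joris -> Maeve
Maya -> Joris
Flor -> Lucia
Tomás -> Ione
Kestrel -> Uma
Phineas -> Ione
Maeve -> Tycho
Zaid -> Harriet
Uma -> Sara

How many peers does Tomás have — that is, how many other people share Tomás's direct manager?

Tomás reports to Ione. Ione's other direct reports are Phineas, Harriet, Ronan — 3 peers.

3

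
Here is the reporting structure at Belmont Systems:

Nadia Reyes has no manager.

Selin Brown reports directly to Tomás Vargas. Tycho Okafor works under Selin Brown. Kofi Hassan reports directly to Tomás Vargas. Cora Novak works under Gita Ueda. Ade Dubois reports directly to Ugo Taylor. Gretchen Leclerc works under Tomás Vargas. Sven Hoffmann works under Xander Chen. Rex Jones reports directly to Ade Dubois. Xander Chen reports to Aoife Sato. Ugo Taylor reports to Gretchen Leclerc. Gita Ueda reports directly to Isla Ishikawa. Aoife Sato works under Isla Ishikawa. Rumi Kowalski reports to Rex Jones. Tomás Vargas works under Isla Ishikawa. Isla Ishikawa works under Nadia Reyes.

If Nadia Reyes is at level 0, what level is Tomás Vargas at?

Chain from Tomás Vargas up to Nadia Reyes: Tomás Vargas → Isla Ishikawa → Nadia Reyes. That is 2 steps up, so Tomás Vargas is 2 levels below Nadia Reyes.

2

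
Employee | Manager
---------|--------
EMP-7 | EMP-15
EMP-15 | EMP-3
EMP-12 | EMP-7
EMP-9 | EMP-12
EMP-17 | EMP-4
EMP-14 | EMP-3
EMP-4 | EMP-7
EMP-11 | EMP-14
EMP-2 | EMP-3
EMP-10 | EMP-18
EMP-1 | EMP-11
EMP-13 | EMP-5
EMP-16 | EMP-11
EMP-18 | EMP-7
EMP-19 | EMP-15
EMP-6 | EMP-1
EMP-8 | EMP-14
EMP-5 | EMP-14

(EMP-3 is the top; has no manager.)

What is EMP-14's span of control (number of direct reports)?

3

EMP-14 directly manages EMP-11, EMP-8, EMP-5. That is 3 direct reports.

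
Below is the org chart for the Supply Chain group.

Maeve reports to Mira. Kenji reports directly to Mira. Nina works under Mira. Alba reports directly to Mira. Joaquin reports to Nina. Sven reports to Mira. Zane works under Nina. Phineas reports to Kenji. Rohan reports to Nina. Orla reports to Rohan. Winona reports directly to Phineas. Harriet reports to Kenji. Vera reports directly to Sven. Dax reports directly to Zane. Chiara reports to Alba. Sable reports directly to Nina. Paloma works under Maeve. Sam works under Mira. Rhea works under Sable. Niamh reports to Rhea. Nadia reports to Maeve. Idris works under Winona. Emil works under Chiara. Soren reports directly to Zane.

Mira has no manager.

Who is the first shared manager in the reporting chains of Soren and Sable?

Soren's chain of managers is Zane, Nina, Mira. Sable's chain of managers is Nina, Mira. The first manager that appears in both chains is Nina.

Nina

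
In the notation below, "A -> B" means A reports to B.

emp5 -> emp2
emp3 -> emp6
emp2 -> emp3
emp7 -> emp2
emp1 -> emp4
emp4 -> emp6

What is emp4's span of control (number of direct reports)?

1

emp4 directly manages emp1. That is 1 direct report.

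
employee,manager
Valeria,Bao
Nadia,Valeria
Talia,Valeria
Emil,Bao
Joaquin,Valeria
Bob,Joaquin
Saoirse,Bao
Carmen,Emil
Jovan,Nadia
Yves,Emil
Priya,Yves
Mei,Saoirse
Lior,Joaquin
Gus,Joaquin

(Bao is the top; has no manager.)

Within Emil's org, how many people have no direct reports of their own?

2

The people in Emil's organization with no one reporting to them are Priya, Carmen. That is 2.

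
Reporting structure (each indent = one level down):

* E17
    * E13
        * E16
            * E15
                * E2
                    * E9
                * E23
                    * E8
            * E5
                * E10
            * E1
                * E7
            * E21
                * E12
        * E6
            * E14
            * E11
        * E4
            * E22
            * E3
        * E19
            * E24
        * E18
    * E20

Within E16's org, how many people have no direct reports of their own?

5

The people in E16's organization with no one reporting to them are E12, E7, E10, E8, E9. That is 5.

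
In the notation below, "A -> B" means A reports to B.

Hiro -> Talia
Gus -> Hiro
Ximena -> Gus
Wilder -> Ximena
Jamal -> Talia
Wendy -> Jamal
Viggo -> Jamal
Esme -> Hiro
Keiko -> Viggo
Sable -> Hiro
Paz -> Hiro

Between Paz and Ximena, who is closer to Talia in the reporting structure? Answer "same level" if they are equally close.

Paz

Paz is 2 levels below Talia; Ximena is 3. Paz is higher.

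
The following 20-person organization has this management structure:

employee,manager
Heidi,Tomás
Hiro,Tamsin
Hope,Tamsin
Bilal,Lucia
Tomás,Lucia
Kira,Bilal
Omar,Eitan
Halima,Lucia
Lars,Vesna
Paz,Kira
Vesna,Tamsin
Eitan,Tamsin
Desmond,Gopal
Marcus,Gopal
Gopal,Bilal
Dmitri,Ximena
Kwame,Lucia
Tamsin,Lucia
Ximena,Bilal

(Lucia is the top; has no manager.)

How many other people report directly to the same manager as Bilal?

4

Bilal reports to Lucia. Lucia's other direct reports are Halima, Tamsin, Tomás, Kwame — 4 peers.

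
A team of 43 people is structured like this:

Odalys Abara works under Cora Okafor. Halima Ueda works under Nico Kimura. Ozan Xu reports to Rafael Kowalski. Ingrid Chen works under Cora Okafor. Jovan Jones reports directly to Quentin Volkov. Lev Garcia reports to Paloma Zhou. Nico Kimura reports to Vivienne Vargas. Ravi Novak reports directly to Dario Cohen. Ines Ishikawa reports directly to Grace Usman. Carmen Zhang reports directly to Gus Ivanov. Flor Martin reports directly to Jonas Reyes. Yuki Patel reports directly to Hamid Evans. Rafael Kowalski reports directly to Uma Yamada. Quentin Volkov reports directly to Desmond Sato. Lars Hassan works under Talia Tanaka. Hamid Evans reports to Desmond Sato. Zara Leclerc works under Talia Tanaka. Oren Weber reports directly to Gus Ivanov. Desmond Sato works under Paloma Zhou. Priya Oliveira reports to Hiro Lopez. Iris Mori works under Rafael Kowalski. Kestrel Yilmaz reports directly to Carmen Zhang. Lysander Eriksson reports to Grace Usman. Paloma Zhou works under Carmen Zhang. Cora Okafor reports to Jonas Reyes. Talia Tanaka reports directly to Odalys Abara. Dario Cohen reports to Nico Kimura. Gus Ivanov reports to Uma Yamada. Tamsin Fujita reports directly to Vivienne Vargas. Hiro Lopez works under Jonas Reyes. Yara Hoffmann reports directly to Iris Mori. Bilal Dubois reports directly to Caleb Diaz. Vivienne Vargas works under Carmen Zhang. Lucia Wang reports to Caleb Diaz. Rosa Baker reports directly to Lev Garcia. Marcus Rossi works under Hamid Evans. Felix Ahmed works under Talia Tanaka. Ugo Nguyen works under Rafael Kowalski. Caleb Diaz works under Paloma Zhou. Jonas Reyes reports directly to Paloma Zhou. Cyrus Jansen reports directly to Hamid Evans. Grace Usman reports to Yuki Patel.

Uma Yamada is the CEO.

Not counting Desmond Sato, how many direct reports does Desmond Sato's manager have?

Desmond Sato reports to Paloma Zhou. Paloma Zhou's other direct reports are Lev Garcia, Jonas Reyes, Caleb Diaz — 3 peers.

3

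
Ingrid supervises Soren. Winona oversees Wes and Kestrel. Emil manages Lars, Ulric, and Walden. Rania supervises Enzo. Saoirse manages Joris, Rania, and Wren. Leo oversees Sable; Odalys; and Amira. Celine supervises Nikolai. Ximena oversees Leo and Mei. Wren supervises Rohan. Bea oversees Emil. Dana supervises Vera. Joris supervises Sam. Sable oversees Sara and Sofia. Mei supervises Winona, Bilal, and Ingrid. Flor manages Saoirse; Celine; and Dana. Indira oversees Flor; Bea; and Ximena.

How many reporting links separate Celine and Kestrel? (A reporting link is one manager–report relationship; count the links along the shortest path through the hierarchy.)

Celine is 2 levels below Indira, and Kestrel is 4 levels below Indira (their lowest common manager). The shortest path runs up from Celine to Indira and back down to Kestrel: 2 + 4 = 6 links.

6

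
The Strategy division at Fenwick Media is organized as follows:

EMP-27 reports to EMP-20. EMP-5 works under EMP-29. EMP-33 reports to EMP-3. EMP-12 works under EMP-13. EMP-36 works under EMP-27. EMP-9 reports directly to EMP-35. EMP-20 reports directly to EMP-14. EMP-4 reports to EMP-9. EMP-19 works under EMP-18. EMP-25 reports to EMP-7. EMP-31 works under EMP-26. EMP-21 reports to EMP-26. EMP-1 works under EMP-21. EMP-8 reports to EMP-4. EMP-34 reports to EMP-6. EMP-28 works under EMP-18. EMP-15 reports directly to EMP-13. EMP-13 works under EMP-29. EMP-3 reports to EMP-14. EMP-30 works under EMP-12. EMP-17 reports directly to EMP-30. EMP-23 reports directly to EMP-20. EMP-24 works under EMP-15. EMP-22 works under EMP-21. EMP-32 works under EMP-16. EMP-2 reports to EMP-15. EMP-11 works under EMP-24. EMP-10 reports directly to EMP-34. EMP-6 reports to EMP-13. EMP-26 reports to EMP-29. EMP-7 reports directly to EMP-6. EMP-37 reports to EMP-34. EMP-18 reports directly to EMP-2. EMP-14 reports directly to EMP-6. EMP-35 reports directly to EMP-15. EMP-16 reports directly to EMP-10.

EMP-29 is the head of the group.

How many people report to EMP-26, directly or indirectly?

4

EMP-26 directly manages EMP-21, EMP-31. Under EMP-21: EMP-22, EMP-1 (2). EMP-31 has no reports. So EMP-26's organization is 2 direct reports plus everyone under them: 3 + 1 = 4.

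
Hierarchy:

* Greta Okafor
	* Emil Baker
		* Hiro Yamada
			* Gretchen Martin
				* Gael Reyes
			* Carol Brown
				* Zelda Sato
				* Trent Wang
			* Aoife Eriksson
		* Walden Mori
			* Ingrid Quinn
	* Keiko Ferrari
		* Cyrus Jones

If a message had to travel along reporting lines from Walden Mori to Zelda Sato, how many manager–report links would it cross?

Walden Mori is 1 level below Emil Baker, and Zelda Sato is 3 levels below Emil Baker (their lowest common manager). The shortest path runs up from Walden Mori to Emil Baker and back down to Zelda Sato: 1 + 3 = 4 links.

4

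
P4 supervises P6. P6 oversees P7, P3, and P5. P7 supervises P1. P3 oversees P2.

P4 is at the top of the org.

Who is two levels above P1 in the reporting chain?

P1 reports to P7, and P7 reports to P6. So P1's skip-level manager is P6.

P6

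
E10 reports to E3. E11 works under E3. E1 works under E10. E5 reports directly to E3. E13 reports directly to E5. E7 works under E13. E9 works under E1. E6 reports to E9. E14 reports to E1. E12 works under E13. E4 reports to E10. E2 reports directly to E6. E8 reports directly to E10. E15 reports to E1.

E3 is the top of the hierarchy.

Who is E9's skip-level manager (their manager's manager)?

E10

E9 reports to E1, and E1 reports to E10. So E9's skip-level manager is E10.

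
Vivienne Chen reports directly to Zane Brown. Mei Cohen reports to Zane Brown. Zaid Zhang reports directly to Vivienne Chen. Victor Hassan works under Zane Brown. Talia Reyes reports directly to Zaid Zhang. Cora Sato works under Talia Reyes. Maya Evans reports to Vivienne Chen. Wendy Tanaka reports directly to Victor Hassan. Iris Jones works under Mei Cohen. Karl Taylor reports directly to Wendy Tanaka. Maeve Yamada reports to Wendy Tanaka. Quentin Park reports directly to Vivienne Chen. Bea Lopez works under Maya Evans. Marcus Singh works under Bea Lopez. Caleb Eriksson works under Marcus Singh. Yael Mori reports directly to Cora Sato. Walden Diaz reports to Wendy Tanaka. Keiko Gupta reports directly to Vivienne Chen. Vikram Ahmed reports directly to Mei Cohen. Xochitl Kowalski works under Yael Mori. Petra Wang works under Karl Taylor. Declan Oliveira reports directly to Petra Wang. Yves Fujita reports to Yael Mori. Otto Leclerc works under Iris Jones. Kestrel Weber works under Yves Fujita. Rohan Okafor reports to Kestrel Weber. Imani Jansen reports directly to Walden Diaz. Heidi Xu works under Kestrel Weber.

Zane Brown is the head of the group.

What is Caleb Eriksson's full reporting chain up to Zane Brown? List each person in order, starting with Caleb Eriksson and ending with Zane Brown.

Caleb Eriksson -> Marcus Singh -> Bea Lopez -> Maya Evans -> Vivienne Chen -> Zane Brown

Caleb Eriksson reports to Marcus Singh. Marcus Singh reports to Bea Lopez. Bea Lopez reports to Maya Evans. Maya Evans reports to Vivienne Chen. Vivienne Chen reports to Zane Brown. Zane Brown is at the top.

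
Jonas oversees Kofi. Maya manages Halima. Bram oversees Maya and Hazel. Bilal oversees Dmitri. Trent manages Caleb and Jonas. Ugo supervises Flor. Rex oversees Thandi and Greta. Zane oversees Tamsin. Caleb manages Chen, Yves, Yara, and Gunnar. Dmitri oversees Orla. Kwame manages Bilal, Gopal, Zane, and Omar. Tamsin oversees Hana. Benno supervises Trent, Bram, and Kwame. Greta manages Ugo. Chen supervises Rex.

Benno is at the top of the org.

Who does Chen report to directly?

Caleb

Chen reports directly to Caleb.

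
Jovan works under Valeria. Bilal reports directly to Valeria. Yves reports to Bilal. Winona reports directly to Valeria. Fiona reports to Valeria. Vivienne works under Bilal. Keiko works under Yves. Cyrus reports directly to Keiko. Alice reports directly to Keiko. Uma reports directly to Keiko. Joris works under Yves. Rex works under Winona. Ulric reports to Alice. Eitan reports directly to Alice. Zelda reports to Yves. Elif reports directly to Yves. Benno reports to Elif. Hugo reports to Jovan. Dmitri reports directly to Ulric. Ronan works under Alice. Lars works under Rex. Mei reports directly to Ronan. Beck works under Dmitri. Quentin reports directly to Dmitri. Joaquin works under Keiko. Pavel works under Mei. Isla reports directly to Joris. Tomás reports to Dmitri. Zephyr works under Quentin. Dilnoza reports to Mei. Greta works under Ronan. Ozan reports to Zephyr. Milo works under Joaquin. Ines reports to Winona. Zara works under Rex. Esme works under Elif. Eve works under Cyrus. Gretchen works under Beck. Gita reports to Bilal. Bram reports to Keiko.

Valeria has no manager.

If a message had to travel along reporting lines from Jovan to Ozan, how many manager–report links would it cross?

Jovan is 1 level below Valeria, and Ozan is 9 levels below Valeria (their lowest common manager). The shortest path runs up from Jovan to Valeria and back down to Ozan: 1 + 9 = 10 links.

10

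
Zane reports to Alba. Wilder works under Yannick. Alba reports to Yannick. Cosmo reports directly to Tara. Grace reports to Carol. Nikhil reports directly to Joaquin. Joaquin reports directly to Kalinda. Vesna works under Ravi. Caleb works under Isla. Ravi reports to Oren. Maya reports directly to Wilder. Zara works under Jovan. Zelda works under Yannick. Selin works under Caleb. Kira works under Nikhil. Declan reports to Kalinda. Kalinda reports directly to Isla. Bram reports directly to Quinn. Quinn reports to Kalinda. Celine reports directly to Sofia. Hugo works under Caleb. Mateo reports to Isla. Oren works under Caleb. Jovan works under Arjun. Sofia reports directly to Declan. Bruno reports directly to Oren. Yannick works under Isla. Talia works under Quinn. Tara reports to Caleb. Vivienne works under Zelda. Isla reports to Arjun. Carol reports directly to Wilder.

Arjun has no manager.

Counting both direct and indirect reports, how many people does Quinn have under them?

Quinn directly manages Talia, Bram. Talia has no reports. Bram has no reports. So Quinn's organization is 2 direct reports plus everyone under them: 1 + 1 = 2.

2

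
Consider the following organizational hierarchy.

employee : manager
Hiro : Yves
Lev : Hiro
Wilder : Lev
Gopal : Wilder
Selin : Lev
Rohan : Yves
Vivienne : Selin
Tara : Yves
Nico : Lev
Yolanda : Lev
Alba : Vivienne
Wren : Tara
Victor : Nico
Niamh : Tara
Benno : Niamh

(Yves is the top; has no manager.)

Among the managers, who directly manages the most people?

Lev

Direct-report counts: Yves has 3; Tara has 2; Niamh has 1; Hiro has 1; Lev has 4; Nico has 1; Selin has 1; Vivienne has 1; Wilder has 1. The largest is 4, held by Lev.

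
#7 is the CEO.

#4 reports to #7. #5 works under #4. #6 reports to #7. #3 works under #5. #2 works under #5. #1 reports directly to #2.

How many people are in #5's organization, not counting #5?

#5 directly manages #3, #2. #3 has no reports. Under #2: #1 (1). So #5's organization is 2 direct reports plus everyone under them: 1 + 2 = 3.

3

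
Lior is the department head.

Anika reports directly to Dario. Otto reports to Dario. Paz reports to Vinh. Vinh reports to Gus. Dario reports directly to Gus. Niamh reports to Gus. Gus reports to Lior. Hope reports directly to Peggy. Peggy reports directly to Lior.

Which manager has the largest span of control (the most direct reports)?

Gus

Direct-report counts: Lior has 2; Peggy has 1; Gus has 3; Vinh has 1; Dario has 2. The largest is 3, held by Gus.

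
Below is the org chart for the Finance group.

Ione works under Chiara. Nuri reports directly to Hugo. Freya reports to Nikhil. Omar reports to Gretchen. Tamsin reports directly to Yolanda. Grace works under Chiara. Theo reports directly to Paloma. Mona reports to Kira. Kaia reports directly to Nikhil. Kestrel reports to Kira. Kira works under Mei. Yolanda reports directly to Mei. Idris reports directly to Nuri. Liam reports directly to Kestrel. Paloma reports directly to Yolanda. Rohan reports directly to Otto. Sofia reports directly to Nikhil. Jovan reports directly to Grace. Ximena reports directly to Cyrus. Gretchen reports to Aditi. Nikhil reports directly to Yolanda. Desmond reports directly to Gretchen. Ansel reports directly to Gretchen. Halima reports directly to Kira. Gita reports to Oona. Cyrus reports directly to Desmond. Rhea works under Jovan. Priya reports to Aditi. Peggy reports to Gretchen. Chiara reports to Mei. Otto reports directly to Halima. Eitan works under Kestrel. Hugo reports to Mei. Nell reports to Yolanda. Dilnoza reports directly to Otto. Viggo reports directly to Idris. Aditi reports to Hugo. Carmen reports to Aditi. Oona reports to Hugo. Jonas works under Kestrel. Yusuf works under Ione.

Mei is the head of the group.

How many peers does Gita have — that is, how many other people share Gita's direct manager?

0

Gita reports to Oona, and Oona has no other direct reports. Gita has 0 peers.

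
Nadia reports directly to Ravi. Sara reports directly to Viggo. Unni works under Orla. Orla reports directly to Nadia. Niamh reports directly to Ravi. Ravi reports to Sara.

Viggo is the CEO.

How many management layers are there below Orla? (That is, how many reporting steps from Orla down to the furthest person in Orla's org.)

1

The longest chain under Orla runs Orla → Unni, which is 1 level below Orla.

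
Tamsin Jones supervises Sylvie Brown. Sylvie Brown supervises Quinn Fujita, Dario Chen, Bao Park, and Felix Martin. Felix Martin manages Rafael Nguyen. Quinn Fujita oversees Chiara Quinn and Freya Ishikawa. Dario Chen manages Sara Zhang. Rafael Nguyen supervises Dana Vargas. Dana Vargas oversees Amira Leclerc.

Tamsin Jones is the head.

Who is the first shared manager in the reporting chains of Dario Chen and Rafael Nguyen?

Sylvie Brown

Dario Chen's chain of managers is Sylvie Brown, Tamsin Jones. Rafael Nguyen's chain of managers is Felix Martin, Sylvie Brown, Tamsin Jones. The first manager that appears in both chains is Sylvie Brown.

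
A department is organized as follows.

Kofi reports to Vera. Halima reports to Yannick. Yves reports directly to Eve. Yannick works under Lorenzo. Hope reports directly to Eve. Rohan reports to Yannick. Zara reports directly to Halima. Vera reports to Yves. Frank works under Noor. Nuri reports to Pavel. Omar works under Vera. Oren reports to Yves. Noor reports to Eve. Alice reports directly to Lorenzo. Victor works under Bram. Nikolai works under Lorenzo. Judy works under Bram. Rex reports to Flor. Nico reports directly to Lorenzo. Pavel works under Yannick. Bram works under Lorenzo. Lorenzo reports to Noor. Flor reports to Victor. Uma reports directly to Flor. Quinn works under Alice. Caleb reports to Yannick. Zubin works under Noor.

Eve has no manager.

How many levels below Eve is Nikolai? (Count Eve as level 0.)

3

Chain from Nikolai up to Eve: Nikolai → Lorenzo → Noor → Eve. That is 3 steps up, so Nikolai is 3 levels below Eve.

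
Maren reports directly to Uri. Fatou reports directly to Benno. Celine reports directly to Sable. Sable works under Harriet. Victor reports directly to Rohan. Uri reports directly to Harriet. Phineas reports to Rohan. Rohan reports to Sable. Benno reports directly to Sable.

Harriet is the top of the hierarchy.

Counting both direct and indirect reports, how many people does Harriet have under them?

Harriet directly manages Uri, Sable. Under Uri: Maren (1). Under Sable: Celine, Benno, Fatou, Rohan, Victor, Phineas (6). So Harriet's organization is 2 direct reports plus everyone under them: 2 + 7 = 9.

9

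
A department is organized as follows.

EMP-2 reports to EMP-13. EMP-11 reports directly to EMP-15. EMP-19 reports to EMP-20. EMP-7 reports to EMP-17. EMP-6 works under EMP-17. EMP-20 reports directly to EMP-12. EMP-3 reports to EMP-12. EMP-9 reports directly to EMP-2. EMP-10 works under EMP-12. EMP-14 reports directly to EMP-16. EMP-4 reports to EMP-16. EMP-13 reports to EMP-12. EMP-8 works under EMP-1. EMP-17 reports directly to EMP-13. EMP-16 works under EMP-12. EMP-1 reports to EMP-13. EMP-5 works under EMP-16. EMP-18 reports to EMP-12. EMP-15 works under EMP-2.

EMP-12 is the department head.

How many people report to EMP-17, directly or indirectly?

EMP-17 directly manages EMP-7, EMP-6. EMP-7 has no reports. EMP-6 has no reports. So EMP-17's organization is 2 direct reports plus everyone under them: 1 + 1 = 2.

2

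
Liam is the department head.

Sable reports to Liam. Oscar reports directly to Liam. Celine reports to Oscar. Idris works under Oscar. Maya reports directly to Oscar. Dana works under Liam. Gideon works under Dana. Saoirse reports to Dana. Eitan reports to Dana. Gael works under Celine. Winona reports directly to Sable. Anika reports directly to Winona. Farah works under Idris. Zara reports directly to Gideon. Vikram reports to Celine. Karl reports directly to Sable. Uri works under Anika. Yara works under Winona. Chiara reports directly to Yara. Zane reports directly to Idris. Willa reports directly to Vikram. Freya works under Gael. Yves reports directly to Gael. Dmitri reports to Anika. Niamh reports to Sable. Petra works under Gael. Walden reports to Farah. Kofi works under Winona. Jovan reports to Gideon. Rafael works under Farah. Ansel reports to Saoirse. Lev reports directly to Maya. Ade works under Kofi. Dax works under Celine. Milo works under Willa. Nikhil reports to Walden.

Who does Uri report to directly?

Anika

Uri reports directly to Anika.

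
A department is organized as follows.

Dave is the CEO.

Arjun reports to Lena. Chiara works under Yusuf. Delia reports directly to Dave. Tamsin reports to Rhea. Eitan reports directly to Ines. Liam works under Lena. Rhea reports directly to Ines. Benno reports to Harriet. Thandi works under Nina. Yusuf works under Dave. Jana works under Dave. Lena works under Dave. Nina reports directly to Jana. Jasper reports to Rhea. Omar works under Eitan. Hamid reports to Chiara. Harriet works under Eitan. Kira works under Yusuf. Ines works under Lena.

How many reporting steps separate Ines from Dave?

2

Chain from Ines up to Dave: Ines → Lena → Dave. That is 2 steps up, so Ines is 2 levels below Dave.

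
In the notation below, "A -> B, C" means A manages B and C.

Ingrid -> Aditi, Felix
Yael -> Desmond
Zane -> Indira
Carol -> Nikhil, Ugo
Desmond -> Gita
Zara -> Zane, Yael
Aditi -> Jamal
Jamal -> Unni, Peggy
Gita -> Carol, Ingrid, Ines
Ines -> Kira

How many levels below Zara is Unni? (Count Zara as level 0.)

Chain from Unni up to Zara: Unni → Jamal → Aditi → Ingrid → Gita → Desmond → Yael → Zara. That is 7 steps up, so Unni is 7 levels below Zara.

7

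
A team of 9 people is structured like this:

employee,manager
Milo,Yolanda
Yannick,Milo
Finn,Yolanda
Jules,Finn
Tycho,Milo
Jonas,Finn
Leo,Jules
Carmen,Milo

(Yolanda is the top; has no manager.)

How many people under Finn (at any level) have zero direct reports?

The people in Finn's organization with no one reporting to them are Jonas, Leo. That is 2.

2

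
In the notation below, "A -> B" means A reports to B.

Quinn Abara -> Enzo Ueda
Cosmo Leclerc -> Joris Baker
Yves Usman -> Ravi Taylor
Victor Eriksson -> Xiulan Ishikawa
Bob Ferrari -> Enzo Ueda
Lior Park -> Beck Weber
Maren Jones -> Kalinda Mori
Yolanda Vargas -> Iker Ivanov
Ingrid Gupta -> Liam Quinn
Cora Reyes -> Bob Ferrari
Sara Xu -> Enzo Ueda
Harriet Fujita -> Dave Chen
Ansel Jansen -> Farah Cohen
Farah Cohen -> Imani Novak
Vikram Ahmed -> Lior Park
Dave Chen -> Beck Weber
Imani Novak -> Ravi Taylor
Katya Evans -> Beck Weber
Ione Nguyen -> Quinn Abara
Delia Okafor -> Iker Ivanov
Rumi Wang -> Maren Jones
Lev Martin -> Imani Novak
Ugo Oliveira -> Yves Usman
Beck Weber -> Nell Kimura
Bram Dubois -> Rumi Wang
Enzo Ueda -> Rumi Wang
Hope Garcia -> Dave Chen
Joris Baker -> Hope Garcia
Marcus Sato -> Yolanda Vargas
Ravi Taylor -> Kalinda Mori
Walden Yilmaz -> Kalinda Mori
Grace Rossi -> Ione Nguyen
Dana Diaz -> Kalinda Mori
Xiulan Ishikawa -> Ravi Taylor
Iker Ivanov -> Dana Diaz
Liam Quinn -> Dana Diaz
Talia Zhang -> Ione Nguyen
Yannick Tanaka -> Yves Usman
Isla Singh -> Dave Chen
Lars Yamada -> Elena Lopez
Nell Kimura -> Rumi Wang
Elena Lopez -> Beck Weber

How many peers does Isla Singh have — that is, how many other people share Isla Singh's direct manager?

Isla Singh reports to Dave Chen. Dave Chen's other direct reports are Harriet Fujita, Hope Garcia — 2 peers.

2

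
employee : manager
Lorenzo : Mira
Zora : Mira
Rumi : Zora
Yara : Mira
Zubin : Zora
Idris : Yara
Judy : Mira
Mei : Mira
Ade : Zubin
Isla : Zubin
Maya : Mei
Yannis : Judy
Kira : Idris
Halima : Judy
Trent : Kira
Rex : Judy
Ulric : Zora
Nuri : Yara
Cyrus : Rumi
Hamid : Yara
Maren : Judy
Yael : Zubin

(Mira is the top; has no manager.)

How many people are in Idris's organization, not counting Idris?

Idris directly manages Kira. Under Kira: Trent (1). That's 2 in total.

2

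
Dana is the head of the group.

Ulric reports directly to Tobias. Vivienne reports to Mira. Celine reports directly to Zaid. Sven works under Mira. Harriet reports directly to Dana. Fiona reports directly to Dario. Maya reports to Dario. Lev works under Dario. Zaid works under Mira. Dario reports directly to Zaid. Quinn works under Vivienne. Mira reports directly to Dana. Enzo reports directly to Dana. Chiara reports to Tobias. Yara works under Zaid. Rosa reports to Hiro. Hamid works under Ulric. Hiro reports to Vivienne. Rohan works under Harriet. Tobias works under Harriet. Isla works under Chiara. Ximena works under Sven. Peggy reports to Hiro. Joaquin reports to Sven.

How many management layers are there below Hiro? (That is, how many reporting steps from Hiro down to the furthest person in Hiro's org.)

1

The longest chain under Hiro runs Hiro → Rosa, which is 1 level below Hiro.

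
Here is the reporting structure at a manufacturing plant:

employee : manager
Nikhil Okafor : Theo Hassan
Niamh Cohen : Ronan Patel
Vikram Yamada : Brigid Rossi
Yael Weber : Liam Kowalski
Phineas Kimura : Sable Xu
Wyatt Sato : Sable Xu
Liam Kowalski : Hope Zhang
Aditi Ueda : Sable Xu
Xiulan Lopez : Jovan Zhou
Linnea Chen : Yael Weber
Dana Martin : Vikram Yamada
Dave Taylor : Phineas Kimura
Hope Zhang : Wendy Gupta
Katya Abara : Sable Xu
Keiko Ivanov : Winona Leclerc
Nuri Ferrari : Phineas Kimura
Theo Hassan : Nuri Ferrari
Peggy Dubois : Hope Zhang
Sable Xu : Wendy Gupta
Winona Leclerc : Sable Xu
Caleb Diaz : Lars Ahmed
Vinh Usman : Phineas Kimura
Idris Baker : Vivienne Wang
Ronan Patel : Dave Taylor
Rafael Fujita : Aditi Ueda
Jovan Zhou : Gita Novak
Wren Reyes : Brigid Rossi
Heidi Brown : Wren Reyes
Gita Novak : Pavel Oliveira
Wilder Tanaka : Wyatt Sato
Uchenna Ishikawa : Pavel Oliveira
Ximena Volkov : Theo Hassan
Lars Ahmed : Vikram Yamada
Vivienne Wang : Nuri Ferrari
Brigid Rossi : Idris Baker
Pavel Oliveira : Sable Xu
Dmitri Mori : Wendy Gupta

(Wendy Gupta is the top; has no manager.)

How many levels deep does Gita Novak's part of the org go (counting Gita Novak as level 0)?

2

The longest chain under Gita Novak runs Gita Novak → Jovan Zhou → Xiulan Lopez, which is 2 levels below Gita Novak.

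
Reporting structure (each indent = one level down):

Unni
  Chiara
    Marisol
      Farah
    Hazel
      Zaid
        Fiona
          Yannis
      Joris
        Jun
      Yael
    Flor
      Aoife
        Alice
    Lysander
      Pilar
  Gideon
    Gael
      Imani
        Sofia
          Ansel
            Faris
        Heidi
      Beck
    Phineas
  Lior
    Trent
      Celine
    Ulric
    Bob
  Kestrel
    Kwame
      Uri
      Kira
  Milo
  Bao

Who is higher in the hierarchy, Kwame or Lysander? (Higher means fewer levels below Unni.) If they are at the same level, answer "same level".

Both Kwame and Lysander are 2 levels below Unni.

same level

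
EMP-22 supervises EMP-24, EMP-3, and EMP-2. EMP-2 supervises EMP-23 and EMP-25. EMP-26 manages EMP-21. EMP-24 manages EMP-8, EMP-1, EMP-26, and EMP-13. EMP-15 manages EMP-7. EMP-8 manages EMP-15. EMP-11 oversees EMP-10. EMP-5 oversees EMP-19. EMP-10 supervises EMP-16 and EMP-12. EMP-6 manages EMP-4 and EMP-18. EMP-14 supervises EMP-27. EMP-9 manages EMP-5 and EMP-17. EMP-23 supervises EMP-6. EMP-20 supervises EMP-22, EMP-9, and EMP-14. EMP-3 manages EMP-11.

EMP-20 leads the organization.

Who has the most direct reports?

EMP-24

Direct-report counts: EMP-20 has 3; EMP-14 has 1; EMP-9 has 2; EMP-5 has 1; EMP-22 has 3; EMP-2 has 2; EMP-23 has 1; EMP-6 has 2; EMP-3 has 1; EMP-11 has 1; EMP-10 has 2; EMP-24 has 4; EMP-26 has 1; EMP-8 has 1; EMP-15 has 1. The largest is 4, held by EMP-24.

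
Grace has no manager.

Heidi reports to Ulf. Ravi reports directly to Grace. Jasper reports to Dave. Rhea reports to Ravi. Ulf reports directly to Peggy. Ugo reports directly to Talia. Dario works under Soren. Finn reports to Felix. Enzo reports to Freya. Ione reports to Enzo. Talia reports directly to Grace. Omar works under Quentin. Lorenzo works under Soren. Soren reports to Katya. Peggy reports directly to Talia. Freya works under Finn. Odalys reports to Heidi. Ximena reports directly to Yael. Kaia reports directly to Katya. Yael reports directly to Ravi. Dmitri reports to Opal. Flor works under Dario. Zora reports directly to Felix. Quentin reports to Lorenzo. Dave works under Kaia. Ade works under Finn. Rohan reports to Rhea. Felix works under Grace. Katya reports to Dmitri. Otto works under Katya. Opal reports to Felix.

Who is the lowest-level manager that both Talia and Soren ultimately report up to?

Grace

Talia's chain of managers is Grace. Soren's chain of managers is Katya, Dmitri, Opal, Felix, Grace. The first manager that appears in both chains is Grace.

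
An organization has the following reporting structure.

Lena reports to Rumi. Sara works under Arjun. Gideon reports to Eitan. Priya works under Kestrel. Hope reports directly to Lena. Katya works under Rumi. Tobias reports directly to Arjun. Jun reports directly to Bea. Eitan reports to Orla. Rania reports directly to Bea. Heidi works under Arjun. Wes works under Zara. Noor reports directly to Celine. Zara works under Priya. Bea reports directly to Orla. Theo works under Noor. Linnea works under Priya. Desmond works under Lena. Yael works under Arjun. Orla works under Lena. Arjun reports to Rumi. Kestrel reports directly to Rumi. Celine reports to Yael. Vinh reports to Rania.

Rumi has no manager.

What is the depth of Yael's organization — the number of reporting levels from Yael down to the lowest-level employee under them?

The longest chain under Yael runs Yael → Celine → Noor → Theo, which is 3 levels below Yael.

3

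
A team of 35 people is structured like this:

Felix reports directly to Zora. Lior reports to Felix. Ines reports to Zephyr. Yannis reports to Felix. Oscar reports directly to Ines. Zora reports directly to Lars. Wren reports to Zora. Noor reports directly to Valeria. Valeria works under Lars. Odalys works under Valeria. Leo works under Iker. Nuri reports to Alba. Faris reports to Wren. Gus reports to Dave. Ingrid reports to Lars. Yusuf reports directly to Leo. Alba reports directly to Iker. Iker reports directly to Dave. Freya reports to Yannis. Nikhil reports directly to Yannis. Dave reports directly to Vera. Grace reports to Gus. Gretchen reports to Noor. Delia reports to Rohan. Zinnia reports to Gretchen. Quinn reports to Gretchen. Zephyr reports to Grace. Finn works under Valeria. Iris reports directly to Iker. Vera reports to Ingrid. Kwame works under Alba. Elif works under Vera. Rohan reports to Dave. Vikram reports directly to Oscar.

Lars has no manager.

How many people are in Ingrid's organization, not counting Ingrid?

18

Ingrid directly manages Vera. Under Vera: Elif, Dave, Gus, Grace, Zephyr, Ines, Oscar, Vikram, Rohan, Delia, Iker, Iris, Leo, Yusuf, Alba, Nuri, Kwame (17). That's 18 in total.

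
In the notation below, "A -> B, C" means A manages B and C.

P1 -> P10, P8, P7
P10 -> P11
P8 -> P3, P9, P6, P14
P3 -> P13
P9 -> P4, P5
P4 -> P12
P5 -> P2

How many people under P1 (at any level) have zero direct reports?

The people in P1's organization with no one reporting to them are P7, P14, P6, P2, P12, P13, P11. That is 7.

7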